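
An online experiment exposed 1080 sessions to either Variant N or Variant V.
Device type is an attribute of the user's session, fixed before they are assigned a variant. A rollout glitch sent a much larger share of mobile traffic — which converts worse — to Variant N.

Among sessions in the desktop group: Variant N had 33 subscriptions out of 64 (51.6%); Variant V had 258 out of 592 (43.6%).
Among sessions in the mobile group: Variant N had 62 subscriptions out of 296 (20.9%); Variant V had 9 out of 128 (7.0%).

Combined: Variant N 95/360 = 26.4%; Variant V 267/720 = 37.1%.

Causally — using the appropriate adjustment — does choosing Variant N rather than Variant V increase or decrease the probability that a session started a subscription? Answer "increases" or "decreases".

increases

Device type is set before the variant has any effect — it is not caused by the variant — and it independently drives the outcome. That makes it a confounder, so the causal comparison is within device type levels.
Within each level — desktop: 51.6% vs 43.6%; mobile: 20.9% vs 7.0% — Variant N is higher every time.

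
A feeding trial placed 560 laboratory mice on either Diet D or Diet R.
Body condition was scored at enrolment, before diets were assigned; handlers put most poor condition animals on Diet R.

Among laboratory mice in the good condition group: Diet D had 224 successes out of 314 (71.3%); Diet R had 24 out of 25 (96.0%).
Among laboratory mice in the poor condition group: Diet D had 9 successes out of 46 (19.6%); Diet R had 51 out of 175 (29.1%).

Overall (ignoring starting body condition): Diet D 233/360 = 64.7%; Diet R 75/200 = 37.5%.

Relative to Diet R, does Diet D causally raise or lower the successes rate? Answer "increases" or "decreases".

Diet R is higher inside every starting body condition stratum but Diet D is higher in aggregate. Whether to stratify depends on how starting body condition relates to the diet.
Starting body condition is set before the diet has any effect — it is not caused by the diet — and it independently drives the outcome. That makes it a confounder, so the causal comparison is within starting body condition levels.
Within each level — good condition: 71.3% vs 96.0%; poor condition: 19.6% vs 29.1% — Diet R is higher every time.

decreases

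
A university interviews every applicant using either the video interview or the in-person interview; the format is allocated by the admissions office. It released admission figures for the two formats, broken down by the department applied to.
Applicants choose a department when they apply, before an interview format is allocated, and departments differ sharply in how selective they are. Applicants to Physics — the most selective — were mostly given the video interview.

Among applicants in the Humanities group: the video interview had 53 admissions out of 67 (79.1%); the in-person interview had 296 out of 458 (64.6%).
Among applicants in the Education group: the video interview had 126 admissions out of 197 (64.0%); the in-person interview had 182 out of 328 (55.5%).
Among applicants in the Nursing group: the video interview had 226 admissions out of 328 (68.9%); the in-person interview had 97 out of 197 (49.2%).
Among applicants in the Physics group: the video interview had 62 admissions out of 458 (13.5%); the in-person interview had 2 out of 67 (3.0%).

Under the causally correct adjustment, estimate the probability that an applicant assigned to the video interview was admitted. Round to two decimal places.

Department satisfies the back-door criterion: it is not a descendant of the interview format, and it blocks the spurious path from interview format to outcome. Adjusting for it (i.e., using the within-department rates) gives the causal effect.
Standardising the video interview to the population department mix: 0.250·53/67 + 0.250·126/197 + 0.250·226/328 + 0.250·62/458 = 0.564.

0.56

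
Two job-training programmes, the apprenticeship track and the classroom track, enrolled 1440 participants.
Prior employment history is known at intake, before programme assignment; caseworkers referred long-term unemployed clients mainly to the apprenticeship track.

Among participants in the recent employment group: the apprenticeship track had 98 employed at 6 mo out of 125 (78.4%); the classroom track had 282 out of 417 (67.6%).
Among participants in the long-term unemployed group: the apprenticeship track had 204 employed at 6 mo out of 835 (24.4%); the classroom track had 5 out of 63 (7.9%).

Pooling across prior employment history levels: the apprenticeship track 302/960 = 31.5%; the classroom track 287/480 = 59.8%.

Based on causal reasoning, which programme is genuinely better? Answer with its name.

Since prior employment history is a pre-existing factor (not a product of the programme) and it affects the outcome on its own, it is a confounder. The stratified rates, not the pooled rate, identify the causal effect.
Within each level — recent employment: 78.4% vs 67.6%; long-term unemployed: 24.4% vs 7.9% — the apprenticeship track is higher every time.

the apprenticeship track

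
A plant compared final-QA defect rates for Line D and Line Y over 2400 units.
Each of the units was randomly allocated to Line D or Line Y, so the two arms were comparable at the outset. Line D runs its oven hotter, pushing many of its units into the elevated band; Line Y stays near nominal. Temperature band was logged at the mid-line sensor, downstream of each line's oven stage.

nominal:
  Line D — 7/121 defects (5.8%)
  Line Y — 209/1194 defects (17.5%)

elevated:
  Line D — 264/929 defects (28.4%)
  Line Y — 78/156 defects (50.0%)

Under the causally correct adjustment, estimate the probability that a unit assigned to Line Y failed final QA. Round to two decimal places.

Within every in-process temperature band level Line D has the lower rate, yet pooled Line Y does — Simpson's reversal.
Stratifying would compare lines among units the lines themselves sorted into in-process temperature band groups — a form of selection on an intermediate. The unconditioned pooled rates give the total causal effect.
So P(outcome | do(Line Y)) is just the pooled rate for Line Y: 287/1350 = 0.213.

0.21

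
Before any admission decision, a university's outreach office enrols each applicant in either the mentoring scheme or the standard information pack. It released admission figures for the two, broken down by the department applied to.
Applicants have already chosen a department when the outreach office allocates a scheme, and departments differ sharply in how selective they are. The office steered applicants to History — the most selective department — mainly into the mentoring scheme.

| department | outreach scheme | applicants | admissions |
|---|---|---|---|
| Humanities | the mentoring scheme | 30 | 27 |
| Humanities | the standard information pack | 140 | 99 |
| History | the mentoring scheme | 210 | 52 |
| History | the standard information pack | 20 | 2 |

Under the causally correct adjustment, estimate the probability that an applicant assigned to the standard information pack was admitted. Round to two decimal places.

the mentoring scheme is higher inside every department stratum but the standard information pack is higher in aggregate. Whether to stratify depends on how department relates to the outreach scheme.
Nothing the outreach scheme does changes department; the imbalance is an allocation artefact. With department also predicting the outcome, the pooled figure is confounded, and the within-stratum comparison is the causal one.
Standardising the standard information pack to the population department mix: 0.425·99/140 + 0.575·2/20 = 0.358.

0.36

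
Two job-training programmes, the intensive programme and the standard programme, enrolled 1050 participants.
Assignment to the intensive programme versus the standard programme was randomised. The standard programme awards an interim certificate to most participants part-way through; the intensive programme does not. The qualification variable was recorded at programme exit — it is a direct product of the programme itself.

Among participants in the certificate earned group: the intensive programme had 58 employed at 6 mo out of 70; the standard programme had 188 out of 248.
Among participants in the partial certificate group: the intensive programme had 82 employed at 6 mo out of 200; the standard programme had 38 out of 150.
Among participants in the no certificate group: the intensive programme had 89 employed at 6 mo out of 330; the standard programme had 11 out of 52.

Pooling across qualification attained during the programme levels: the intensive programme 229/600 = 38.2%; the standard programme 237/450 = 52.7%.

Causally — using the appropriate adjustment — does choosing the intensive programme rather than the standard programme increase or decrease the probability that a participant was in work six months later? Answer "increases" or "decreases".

The distribution of qualification attained during the programme is itself part of what the programme does — it is an intermediate outcome. Holding it fixed would remove that part of the effect; the total effect is the pooled difference.
Pooled: the intensive programme 38.2% vs the standard programme 52.7%; the standard programme is higher overall.

decreases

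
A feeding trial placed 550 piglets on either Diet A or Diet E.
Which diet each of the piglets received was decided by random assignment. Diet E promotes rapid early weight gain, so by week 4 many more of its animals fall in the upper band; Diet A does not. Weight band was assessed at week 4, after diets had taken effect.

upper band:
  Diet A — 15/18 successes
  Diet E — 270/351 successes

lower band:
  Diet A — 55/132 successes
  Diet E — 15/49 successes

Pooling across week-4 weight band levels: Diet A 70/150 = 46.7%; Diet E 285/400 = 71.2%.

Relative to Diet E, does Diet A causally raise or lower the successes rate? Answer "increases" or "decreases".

Week-4 weight band is downstream of the diet. One should not condition on a consequence of treatment, so the overall rates are the right comparison.
Pooled: Diet A 46.7% vs Diet E 71.2%; Diet E is higher overall.

decreases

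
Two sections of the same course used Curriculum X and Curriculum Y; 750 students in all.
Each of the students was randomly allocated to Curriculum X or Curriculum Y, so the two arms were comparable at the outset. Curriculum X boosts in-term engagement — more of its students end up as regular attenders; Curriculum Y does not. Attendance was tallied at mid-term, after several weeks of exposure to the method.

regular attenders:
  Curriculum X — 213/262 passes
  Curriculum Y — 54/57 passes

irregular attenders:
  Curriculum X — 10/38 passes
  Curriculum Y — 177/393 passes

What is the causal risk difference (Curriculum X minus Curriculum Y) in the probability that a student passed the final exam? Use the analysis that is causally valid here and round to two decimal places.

+0.23

Because the teaching method influences mid-term attendance, mid-term attendance is a post-treatment mediator, not a confounder. Stratifying on it would bias the estimate; the causal effect is the crude pooled difference.
The causal difference is the pooled difference: 0.743 − 0.513 = +0.230.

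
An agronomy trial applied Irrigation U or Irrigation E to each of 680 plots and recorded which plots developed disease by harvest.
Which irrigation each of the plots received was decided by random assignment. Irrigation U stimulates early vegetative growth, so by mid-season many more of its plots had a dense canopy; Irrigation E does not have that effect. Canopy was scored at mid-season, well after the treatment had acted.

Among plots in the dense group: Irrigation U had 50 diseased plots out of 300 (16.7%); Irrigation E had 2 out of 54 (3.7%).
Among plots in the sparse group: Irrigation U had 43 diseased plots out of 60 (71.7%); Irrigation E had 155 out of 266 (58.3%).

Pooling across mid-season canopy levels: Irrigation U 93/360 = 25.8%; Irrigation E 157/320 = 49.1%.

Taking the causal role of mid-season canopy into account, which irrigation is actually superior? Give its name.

The stratified and pooled comparisons disagree (Irrigation E wins within each mid-season canopy; Irrigation U wins overall), so the answer turns on the causal role of mid-season canopy.
Mid-season canopy lies on the pathway irrigation → mid-season canopy → outcome, so adjusting for it blocks the indirect effect. For the total causal effect of irrigation, use the unadjusted pooled rates.
Pooled: Irrigation U 25.8% vs Irrigation E 49.1%; Irrigation U is lower overall.

Irrigation U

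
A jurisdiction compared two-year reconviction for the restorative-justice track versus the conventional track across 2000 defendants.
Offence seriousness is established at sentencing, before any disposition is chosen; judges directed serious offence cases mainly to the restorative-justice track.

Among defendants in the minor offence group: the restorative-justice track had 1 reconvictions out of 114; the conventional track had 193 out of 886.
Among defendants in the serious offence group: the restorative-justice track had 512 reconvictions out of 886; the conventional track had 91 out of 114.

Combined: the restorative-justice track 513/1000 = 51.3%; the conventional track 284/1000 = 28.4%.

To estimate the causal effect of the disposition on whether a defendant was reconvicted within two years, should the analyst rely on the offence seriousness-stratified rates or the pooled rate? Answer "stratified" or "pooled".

stratified

Offence seriousness differs across dispositions for reasons unrelated to any effect of the disposition itself, and it separately predicts the outcome — a classic confounder. We must compare within offence seriousness levels.
Within each level — minor offence: 0.9% vs 21.8%; serious offence: 57.8% vs 79.8% — the restorative-justice track is lower every time.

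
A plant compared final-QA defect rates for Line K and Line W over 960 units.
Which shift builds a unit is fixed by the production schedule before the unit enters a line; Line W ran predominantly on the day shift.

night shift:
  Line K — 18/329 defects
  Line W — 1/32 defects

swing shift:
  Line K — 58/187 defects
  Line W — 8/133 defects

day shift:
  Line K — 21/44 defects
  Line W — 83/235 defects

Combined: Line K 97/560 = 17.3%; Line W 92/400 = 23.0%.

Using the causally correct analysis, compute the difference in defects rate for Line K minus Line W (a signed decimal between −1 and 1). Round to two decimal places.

+0.13

The stratified and pooled comparisons disagree (Line W wins within each shift; Line K wins overall), so the answer turns on the causal role of shift.
Nothing the line does changes shift; the imbalance is an allocation artefact. With shift also predicting the outcome, the pooled figure is confounded, and the within-stratum comparison is the causal one.
Adjusting over the population distribution of shift: 0.376·(0.055−0.031) + 0.333·(0.310−0.060) + 0.291·(0.477−0.353) = +0.128.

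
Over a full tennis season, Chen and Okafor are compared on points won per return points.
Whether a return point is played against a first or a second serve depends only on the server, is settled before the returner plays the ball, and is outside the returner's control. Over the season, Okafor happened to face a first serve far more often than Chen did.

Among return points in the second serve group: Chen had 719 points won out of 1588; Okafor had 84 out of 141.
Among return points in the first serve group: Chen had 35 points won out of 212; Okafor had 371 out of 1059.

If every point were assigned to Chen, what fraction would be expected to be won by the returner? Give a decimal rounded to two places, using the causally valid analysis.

Okafor is higher inside every serve type stratum but Chen is higher in aggregate. Whether to stratify depends on how serve type relates to the player.
The imbalance in serve type arose from how return points were allocated, not from anything the player did; and serve type independently affects the outcome. The pooled gap is confounded — condition on serve type.
Standardising Chen to the population serve type mix: 0.576·719/1588 + 0.424·35/212 = 0.331.

0.33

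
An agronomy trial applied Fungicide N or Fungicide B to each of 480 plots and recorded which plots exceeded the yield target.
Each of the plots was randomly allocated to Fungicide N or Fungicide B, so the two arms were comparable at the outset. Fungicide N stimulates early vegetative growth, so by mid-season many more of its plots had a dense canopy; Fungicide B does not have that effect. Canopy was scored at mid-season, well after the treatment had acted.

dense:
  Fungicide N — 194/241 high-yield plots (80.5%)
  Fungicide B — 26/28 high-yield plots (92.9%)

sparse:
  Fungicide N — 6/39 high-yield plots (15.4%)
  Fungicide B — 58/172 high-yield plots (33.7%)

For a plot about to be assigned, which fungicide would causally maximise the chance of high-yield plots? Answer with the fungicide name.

Fungicide N

Mid-season canopy is recorded after the fungicide and is itself shifted by it — it sits on the causal path from fungicide to outcome. Conditioning on a mediator would strip out part of the effect we want; the pooled comparison gives the total causal effect.
Pooled: Fungicide N 71.4% vs Fungicide B 42.0%; Fungicide N is higher overall.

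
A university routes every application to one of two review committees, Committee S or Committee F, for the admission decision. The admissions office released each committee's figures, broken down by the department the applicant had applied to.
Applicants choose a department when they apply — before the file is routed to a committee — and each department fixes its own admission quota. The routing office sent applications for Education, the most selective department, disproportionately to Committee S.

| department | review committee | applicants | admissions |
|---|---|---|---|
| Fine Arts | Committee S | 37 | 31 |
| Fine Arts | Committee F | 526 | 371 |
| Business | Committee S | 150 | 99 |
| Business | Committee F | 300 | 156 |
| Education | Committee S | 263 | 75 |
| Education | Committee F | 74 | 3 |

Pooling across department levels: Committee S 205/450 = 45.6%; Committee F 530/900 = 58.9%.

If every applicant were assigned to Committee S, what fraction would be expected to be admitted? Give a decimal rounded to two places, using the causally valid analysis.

Department differs across review committees for reasons unrelated to any effect of the review committee itself, and it separately predicts the outcome — a classic confounder. We must compare within department levels.
Standardising Committee S to the population department mix: 0.417·31/37 + 0.333·99/150 + 0.250·75/263 = 0.641.

0.64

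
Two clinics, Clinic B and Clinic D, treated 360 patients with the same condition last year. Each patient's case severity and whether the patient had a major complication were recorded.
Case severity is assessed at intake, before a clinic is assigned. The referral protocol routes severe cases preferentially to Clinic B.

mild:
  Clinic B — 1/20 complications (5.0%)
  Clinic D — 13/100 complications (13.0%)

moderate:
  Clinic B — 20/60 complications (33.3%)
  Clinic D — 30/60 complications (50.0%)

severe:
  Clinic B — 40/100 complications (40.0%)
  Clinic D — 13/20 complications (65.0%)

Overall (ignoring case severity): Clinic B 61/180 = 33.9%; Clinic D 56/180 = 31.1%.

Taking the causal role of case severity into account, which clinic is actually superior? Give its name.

Clinic B is lower inside every case severity stratum but Clinic D is lower in aggregate. Whether to stratify depends on how case severity relates to the clinic.
Case severity is set before the clinic has any effect — it is not caused by the clinic — and it independently drives the outcome. That makes it a confounder, so the causal comparison is within case severity levels.
Within each level — mild: 5.0% vs 13.0%; moderate: 33.3% vs 50.0%; severe: 40.0% vs 65.0% — Clinic B is lower every time.

Clinic B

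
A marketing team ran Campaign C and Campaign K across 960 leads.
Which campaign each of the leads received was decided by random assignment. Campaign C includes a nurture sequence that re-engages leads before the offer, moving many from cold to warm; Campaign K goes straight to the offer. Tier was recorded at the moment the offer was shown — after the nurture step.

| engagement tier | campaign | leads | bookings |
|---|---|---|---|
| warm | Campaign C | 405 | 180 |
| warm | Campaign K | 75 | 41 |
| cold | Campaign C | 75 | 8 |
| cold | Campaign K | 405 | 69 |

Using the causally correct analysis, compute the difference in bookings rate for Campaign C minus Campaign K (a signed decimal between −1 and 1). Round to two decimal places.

+0.16

Engagement tier is downstream of the campaign. One should not condition on a consequence of treatment, so the overall rates are the right comparison.
The causal difference is the pooled difference: 0.392 − 0.229 = +0.163.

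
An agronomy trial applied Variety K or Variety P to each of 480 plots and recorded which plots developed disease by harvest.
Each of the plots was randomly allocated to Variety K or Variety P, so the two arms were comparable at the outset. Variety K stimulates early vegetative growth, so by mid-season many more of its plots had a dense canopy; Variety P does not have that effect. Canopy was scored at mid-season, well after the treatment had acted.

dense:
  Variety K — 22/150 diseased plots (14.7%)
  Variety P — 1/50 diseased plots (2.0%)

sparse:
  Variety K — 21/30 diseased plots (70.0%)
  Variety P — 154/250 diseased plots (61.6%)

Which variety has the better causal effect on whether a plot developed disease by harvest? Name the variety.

Variety K

Because the variety influences mid-season canopy, mid-season canopy is a post-treatment mediator, not a confounder. Stratifying on it would bias the estimate; the causal effect is the crude pooled difference.
Pooled: Variety K 23.9% vs Variety P 51.7%; Variety K is lower overall.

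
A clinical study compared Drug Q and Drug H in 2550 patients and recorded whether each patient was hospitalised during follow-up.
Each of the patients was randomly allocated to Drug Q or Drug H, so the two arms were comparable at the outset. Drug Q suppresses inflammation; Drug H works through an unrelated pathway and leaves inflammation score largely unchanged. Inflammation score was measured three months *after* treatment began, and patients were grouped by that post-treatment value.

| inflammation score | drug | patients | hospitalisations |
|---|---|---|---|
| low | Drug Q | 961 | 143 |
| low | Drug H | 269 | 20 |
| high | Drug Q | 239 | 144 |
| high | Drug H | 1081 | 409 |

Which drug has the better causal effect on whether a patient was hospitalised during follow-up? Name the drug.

Drug Q

Inflammation score here is a post-treatment variable shaped by the drug; conditioning on it would introduce bias rather than remove it. The overall comparison is the causal one.
Pooled: Drug Q 23.9% vs Drug H 31.8%; Drug Q is lower overall.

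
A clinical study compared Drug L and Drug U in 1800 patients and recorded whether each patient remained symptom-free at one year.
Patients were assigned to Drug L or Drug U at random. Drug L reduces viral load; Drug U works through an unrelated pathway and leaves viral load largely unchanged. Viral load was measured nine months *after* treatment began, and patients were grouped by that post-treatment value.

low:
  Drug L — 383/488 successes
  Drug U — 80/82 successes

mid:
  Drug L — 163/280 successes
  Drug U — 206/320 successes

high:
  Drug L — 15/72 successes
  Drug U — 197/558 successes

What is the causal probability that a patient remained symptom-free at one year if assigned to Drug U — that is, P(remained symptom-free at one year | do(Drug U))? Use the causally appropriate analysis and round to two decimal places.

0.50

Viral load is recorded after the drug and is itself shifted by it — it sits on the causal path from drug to outcome. Conditioning on a mediator would strip out part of the effect we want; the pooled comparison gives the total causal effect.
So P(outcome | do(Drug U)) is just the pooled rate for Drug U: 483/960 = 0.503.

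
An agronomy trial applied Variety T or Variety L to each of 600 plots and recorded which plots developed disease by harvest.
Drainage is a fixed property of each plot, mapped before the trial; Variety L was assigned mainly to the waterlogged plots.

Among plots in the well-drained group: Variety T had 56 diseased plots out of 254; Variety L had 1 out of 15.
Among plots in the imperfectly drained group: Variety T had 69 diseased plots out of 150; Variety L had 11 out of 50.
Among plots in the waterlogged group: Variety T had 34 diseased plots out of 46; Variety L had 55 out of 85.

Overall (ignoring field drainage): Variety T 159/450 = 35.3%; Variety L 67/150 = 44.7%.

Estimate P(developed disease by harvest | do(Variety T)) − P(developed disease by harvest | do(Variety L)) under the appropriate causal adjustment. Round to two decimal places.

The field drainage-specific comparison favours Variety L throughout, but the pooled figures favour Variety T. The question is whether to condition on field drainage.
Nothing the variety does changes field drainage; the imbalance is an allocation artefact. With field drainage also predicting the outcome, the pooled figure is confounded, and the within-stratum comparison is the causal one.
Adjusting over the population distribution of field drainage: 0.448·(0.220−0.067) + 0.333·(0.460−0.220) + 0.218·(0.739−0.647) = +0.169.

+0.17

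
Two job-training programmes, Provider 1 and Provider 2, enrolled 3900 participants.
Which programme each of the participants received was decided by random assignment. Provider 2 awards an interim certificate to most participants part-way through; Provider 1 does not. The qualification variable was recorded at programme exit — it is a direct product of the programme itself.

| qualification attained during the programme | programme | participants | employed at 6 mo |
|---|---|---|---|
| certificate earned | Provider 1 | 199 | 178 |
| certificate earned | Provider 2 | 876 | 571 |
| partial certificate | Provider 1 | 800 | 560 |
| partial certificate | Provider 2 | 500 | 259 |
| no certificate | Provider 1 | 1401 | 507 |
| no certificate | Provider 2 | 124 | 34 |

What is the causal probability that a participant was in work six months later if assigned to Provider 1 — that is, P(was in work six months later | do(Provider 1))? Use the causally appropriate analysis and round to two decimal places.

Qualification attained during the programme lies on the pathway programme → qualification attained during the programme → outcome, so adjusting for it blocks the indirect effect. For the total causal effect of programme, use the unadjusted pooled rates.
So P(outcome | do(Provider 1)) is just the pooled rate for Provider 1: 1245/2400 = 0.519.

0.52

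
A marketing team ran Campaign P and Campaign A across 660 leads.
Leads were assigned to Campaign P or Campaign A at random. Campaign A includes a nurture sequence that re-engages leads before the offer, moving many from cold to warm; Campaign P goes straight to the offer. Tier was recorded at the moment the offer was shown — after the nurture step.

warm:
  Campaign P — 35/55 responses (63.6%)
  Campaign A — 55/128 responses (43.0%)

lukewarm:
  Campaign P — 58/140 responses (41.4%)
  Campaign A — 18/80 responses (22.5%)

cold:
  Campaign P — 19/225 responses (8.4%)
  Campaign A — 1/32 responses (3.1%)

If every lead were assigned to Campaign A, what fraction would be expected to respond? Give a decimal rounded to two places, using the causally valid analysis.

0.31

Campaign P is higher inside every engagement tier stratum but Campaign A is higher in aggregate. Whether to stratify depends on how engagement tier relates to the campaign.
Engagement tier is downstream of the campaign. One should not condition on a consequence of treatment, so the overall rates are the right comparison.
So P(outcome | do(Campaign A)) is just the pooled rate for Campaign A: 74/240 = 0.308.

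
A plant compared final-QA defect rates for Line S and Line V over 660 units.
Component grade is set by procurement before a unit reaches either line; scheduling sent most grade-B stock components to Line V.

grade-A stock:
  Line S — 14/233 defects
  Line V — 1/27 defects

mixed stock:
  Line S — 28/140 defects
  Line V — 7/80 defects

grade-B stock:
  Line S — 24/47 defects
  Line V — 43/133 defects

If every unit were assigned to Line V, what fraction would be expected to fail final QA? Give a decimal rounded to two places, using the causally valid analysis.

0.13

Since component grade is a pre-existing factor (not a product of the line) and it affects the outcome on its own, it is a confounder. The stratified rates, not the pooled rate, identify the causal effect.
Standardising Line V to the population component grade mix: 0.394·1/27 + 0.333·7/80 + 0.273·43/133 = 0.132.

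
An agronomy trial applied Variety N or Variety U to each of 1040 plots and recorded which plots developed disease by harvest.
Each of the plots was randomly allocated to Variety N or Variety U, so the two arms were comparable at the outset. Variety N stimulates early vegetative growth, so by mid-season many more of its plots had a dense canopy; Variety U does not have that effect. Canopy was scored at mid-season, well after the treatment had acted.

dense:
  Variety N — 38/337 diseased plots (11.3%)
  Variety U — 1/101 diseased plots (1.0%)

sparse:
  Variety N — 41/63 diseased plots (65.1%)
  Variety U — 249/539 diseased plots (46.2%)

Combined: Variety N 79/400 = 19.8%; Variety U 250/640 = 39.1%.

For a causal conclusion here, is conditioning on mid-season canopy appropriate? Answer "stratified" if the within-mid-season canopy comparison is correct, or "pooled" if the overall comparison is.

pooled

Mid-season canopy lies on the pathway variety → mid-season canopy → outcome, so adjusting for it blocks the indirect effect. For the total causal effect of variety, use the unadjusted pooled rates.
Pooled: Variety N 19.8% vs Variety U 39.1%; Variety N is lower overall.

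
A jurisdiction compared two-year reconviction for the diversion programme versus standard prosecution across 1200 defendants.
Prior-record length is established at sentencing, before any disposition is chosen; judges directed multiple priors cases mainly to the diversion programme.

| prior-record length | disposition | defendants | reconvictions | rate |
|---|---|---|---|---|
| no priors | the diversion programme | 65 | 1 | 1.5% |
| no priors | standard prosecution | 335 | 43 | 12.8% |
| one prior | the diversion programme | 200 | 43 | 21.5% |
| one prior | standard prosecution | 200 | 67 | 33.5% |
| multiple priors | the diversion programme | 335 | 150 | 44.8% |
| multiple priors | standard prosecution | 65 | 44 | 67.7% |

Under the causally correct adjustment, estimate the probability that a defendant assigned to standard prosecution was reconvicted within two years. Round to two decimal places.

0.38

The imbalance in prior-record length arose from how defendants were allocated, not from anything the disposition did; and prior-record length independently affects the outcome. The pooled gap is confounded — condition on prior-record length.
Standardising standard prosecution to the population prior-record length mix: 0.333·43/335 + 0.333·67/200 + 0.333·44/65 = 0.380.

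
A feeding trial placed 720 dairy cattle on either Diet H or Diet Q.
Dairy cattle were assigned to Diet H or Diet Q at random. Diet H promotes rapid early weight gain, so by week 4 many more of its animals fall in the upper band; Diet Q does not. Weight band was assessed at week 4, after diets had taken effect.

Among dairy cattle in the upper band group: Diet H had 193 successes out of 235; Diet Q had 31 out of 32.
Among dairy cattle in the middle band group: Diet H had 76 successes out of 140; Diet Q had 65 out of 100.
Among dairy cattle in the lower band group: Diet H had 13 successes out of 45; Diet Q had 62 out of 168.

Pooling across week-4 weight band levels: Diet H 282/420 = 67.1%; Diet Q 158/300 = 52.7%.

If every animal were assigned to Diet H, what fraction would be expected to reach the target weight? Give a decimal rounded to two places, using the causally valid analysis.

0.67

Week-4 weight band is downstream of the diet. One should not condition on a consequence of treatment, so the overall rates are the right comparison.
So P(outcome | do(Diet H)) is just the pooled rate for Diet H: 282/420 = 0.671.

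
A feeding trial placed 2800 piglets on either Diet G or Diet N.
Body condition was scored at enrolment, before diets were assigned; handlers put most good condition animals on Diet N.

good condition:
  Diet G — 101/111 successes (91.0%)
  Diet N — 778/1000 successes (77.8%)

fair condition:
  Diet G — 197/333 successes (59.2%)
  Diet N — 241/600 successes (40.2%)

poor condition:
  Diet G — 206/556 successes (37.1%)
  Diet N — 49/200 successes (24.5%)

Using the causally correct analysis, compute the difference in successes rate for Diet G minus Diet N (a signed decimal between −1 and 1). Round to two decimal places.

Since starting body condition is a pre-existing factor (not a product of the diet) and it affects the outcome on its own, it is a confounder. The stratified rates, not the pooled rate, identify the causal effect.
Adjusting over the population distribution of starting body condition: 0.397·(0.910−0.778) + 0.333·(0.592−0.402) + 0.270·(0.371−0.245) = +0.150.

+0.15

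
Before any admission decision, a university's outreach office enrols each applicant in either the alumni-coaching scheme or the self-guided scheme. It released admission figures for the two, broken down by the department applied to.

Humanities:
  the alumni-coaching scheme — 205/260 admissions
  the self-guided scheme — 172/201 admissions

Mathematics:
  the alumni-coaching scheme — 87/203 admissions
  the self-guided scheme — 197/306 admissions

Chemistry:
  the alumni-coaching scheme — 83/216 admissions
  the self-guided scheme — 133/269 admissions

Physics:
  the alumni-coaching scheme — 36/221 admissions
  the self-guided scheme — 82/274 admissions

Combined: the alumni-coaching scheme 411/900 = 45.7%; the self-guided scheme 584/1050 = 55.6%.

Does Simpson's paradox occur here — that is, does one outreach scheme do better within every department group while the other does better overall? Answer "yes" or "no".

no

Within each department level (Humanities 78.8% vs 85.6%; Mathematics 42.9% vs 64.4%; Chemistry 38.4% vs 49.4%; Physics 16.3% vs 29.9%), the self-guided scheme has the higher rate every time. Pooled: 45.7% vs 55.6% — the self-guided scheme has the higher rate overall. They agree.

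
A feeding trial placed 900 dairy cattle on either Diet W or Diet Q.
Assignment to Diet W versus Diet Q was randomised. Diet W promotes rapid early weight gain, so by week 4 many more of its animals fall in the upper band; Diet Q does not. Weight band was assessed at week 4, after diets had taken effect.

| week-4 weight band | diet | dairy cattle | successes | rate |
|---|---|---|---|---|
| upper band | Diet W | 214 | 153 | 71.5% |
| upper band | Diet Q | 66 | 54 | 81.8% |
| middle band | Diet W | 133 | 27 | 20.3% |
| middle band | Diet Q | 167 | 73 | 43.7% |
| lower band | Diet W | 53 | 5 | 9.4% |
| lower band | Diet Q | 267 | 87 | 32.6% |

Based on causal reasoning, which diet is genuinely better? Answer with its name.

Within every week-4 weight band level Diet Q has the higher rate, yet pooled Diet W does — Simpson's reversal.
Week-4 weight band lies on the pathway diet → week-4 weight band → outcome, so adjusting for it blocks the indirect effect. For the total causal effect of diet, use the unadjusted pooled rates.
Pooled: Diet W 46.2% vs Diet Q 42.8%; Diet W is higher overall.

Diet W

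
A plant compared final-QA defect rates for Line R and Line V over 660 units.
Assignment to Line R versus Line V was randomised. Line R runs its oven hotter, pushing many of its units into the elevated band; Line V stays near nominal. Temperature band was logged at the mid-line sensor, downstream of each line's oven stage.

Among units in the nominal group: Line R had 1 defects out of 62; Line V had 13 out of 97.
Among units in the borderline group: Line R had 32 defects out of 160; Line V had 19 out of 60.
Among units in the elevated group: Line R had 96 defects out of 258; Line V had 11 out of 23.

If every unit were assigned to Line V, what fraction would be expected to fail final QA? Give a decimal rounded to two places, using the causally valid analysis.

In-process temperature band is downstream of the line. One should not condition on a consequence of treatment, so the overall rates are the right comparison.
So P(outcome | do(Line V)) is just the pooled rate for Line V: 43/180 = 0.239.

0.24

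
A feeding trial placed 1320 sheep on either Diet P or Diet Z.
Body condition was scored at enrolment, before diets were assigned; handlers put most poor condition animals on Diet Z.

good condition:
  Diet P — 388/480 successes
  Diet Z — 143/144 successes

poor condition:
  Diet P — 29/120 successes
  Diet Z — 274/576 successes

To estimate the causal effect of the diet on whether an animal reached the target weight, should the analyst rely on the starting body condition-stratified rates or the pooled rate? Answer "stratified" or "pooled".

The stratified and pooled comparisons disagree (Diet Z wins within each starting body condition; Diet P wins overall), so the answer turns on the causal role of starting body condition.
The imbalance in starting body condition arose from how sheep were allocated, not from anything the diet did; and starting body condition independently affects the outcome. The pooled gap is confounded — condition on starting body condition.
Within each level — good condition: 80.8% vs 99.3%; poor condition: 24.2% vs 47.6% — Diet Z is higher every time.

stratified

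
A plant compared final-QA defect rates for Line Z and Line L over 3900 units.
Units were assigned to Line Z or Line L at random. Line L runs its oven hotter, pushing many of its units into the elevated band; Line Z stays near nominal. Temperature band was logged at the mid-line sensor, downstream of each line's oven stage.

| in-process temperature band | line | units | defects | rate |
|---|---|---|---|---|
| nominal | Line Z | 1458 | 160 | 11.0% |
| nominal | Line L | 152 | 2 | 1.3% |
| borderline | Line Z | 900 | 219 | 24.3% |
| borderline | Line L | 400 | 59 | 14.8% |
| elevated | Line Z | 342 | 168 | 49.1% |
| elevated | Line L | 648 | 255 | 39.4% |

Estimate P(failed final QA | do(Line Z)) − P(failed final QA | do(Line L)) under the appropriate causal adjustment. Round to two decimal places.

In-process temperature band lies on the pathway line → in-process temperature band → outcome, so adjusting for it blocks the indirect effect. For the total causal effect of line, use the unadjusted pooled rates.
The causal difference is the pooled difference: 0.203 − 0.263 = -0.061.

-0.06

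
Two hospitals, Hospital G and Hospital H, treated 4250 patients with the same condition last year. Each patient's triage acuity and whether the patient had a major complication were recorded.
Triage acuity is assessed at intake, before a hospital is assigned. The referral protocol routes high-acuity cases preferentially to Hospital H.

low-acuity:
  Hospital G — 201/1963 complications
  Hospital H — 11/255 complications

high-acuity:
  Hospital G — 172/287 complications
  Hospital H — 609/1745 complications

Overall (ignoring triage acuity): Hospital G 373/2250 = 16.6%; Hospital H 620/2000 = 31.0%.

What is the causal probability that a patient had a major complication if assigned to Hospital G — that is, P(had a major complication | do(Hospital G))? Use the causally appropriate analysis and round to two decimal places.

0.34

The stratified and pooled comparisons disagree (Hospital H wins within each triage acuity; Hospital G wins overall), so the answer turns on the causal role of triage acuity.
Nothing the hospital does changes triage acuity; the imbalance is an allocation artefact. With triage acuity also predicting the outcome, the pooled figure is confounded, and the within-stratum comparison is the causal one.
Standardising Hospital G to the population triage acuity mix: 0.522·201/1963 + 0.478·172/287 = 0.340.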